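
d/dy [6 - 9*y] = -9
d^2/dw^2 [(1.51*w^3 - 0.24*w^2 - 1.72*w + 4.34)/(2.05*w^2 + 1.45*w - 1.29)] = (-7.105427357601e-15*w^5 - 1.77635683940025e-14*w^4 + 1.30614000000001*w^3 + 88.67829*w^2 + 65.189406*w + 33.970672)/(8.615125*w^6 + 18.280875*w^5 - 3.3333*w^4 - 19.958525*w^3 + 2.09754*w^2 + 7.238835*w - 2.146689)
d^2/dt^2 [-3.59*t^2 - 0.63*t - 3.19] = -7.18000000000000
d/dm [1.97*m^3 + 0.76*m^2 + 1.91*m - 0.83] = 5.91*m^2 + 1.52*m + 1.91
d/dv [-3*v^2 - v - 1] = -6*v - 1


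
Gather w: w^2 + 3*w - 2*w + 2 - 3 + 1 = w^2 + w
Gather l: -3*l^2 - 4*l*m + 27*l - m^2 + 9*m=-3*l^2 + l*(27 - 4*m) - m^2 + 9*m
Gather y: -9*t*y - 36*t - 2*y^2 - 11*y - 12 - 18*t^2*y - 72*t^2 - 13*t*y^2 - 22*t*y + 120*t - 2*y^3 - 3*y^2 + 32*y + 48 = -72*t^2 + 84*t - 2*y^3 + y^2*(-13*t - 5) + y*(-18*t^2 - 31*t + 21) + 36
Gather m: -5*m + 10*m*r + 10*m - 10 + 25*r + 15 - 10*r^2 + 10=m*(10*r + 5) - 10*r^2 + 25*r + 15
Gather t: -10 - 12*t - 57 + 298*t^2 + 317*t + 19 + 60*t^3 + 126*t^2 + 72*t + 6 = 60*t^3 + 424*t^2 + 377*t - 42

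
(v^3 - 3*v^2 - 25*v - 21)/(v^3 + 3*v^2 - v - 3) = (v - 7)/(v - 1)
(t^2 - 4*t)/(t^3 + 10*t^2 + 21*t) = (t - 4)/(t^2 + 10*t + 21)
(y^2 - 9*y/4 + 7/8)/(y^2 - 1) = (8*y^2 - 18*y + 7)/(8*(y^2 - 1))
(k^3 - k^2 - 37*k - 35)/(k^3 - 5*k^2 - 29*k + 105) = (k + 1)/(k - 3)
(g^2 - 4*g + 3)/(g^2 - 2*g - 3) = (g - 1)/(g + 1)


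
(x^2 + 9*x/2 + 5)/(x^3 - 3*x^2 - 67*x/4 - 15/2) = 2*(x + 2)/(2*x^2 - 11*x - 6)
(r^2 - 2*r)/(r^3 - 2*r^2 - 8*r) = (2 - r)/(-r^2 + 2*r + 8)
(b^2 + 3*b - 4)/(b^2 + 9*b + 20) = (b - 1)/(b + 5)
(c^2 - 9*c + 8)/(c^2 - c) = (c - 8)/c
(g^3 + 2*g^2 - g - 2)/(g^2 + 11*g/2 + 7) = 2*(g^2 - 1)/(2*g + 7)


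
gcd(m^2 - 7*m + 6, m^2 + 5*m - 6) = m - 1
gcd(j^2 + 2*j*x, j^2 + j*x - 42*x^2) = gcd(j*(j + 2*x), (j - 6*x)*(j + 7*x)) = 1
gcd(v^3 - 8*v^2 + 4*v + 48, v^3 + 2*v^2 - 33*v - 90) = v - 6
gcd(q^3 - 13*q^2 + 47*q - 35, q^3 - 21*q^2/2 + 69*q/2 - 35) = q - 5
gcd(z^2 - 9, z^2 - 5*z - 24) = z + 3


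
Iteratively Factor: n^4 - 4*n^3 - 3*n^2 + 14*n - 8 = (n + 2)*(n^3 - 6*n^2 + 9*n - 4) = (n - 1)*(n + 2)*(n^2 - 5*n + 4) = (n - 1)^2*(n + 2)*(n - 4)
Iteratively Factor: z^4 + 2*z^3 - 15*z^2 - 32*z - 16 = (z + 4)*(z^3 - 2*z^2 - 7*z - 4) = (z - 4)*(z + 4)*(z^2 + 2*z + 1) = (z - 4)*(z + 1)*(z + 4)*(z + 1)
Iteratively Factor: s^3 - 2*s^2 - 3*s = (s + 1)*(s^2 - 3*s) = s*(s + 1)*(s - 3)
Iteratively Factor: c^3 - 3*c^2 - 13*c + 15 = (c - 5)*(c^2 + 2*c - 3) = (c - 5)*(c + 3)*(c - 1)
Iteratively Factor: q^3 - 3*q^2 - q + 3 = (q + 1)*(q^2 - 4*q + 3) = (q - 3)*(q + 1)*(q - 1)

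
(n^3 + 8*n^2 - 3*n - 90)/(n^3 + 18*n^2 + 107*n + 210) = (n - 3)/(n + 7)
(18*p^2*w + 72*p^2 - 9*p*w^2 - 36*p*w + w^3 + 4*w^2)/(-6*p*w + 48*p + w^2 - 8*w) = (-3*p*w - 12*p + w^2 + 4*w)/(w - 8)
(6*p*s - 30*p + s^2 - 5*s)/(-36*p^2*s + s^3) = (5 - s)/(s*(6*p - s))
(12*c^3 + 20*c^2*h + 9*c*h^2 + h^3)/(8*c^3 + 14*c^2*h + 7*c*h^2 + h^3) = (6*c + h)/(4*c + h)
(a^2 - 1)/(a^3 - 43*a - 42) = (a - 1)/(a^2 - a - 42)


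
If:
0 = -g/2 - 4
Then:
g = -8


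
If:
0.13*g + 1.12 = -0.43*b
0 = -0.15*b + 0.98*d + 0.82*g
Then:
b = -0.302325581395349*g - 2.6046511627907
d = -0.883009017560513*g - 0.398671096345515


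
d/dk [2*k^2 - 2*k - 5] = 4*k - 2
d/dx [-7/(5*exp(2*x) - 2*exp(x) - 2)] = (70*exp(x) - 14)*exp(x)/(-5*exp(2*x) + 2*exp(x) + 2)^2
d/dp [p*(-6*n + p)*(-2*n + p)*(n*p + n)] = n*(24*n^2*p + 12*n^2 - 24*n*p^2 - 16*n*p + 4*p^3 + 3*p^2)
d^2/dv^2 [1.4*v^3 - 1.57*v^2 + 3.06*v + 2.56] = 8.4*v - 3.14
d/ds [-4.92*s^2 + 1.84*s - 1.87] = 1.84 - 9.84*s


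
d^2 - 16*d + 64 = (d - 8)^2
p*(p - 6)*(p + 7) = p^3 + p^2 - 42*p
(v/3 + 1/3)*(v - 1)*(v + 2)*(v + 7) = v^4/3 + 3*v^3 + 13*v^2/3 - 3*v - 14/3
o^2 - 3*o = o*(o - 3)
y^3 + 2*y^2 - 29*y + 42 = (y - 3)*(y - 2)*(y + 7)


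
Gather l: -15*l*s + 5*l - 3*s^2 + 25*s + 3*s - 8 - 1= l*(5 - 15*s) - 3*s^2 + 28*s - 9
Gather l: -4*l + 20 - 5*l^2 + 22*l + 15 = -5*l^2 + 18*l + 35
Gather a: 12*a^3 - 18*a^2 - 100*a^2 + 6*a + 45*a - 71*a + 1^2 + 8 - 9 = 12*a^3 - 118*a^2 - 20*a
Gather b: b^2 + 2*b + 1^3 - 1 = b^2 + 2*b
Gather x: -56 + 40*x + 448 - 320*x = 392 - 280*x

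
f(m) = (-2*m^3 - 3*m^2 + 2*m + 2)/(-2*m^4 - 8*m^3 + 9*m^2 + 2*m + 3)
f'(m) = (-6*m^2 - 6*m + 2)/(-2*m^4 - 8*m^3 + 9*m^2 + 2*m + 3) + (-2*m^3 - 3*m^2 + 2*m + 2)*(8*m^3 + 24*m^2 - 18*m - 2)/(-2*m^4 - 8*m^3 + 9*m^2 + 2*m + 3)^2 = 2*(-2*m^6 - 6*m^5 - 15*m^4 + 20*m^3 + 3*m^2 - 27*m + 1)/(4*m^8 + 32*m^7 + 28*m^6 - 152*m^5 + 37*m^4 - 12*m^3 + 58*m^2 + 12*m + 9)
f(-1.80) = 0.01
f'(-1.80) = -0.12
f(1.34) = 1.43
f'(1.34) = -9.08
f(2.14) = 0.38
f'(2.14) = -0.24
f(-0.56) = 0.05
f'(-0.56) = 0.71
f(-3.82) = 0.42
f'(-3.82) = -0.51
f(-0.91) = -0.06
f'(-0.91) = 0.06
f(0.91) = -0.04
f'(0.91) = -1.78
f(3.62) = 0.21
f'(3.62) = -0.06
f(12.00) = 0.07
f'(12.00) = -0.00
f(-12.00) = -0.11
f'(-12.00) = -0.01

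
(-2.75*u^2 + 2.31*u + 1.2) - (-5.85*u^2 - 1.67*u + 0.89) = 3.1*u^2 + 3.98*u + 0.31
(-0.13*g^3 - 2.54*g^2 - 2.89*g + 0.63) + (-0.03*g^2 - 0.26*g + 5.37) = -0.13*g^3 - 2.57*g^2 - 3.15*g + 6.0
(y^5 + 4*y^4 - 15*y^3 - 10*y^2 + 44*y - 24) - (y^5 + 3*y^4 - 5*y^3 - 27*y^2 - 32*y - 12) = y^4 - 10*y^3 + 17*y^2 + 76*y - 12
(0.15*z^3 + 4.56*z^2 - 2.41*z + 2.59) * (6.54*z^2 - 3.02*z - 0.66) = 0.981*z^5 + 29.3694*z^4 - 29.6316*z^3 + 21.2072*z^2 - 6.2312*z - 1.7094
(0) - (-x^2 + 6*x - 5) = x^2 - 6*x + 5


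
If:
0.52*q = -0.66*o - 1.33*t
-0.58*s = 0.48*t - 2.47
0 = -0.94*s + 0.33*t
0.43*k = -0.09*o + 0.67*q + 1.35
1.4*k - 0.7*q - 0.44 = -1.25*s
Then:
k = -3.06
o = -3.75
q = -4.48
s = 1.27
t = 3.61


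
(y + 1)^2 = y^2 + 2*y + 1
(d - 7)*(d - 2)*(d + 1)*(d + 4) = d^4 - 4*d^3 - 27*d^2 + 34*d + 56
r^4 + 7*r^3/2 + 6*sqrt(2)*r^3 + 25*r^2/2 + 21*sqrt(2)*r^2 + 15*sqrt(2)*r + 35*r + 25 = (r + 1)*(r + 5/2)*(r + sqrt(2))*(r + 5*sqrt(2))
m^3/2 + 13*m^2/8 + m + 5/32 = (m/2 + 1/4)*(m + 1/4)*(m + 5/2)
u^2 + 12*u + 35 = (u + 5)*(u + 7)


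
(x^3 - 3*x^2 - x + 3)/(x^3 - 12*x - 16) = (-x^3 + 3*x^2 + x - 3)/(-x^3 + 12*x + 16)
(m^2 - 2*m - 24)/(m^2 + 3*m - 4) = (m - 6)/(m - 1)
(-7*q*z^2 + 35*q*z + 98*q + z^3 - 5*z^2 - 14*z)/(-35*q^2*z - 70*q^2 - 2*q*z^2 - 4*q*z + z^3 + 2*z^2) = (z - 7)/(5*q + z)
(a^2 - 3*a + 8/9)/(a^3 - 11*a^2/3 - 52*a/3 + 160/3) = (a - 1/3)/(a^2 - a - 20)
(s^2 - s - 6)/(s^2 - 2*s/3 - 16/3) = 3*(s - 3)/(3*s - 8)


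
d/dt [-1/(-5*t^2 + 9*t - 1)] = (9 - 10*t)/(5*t^2 - 9*t + 1)^2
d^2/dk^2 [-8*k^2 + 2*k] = -16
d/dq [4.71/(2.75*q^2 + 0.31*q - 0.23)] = (-25.905*q - 1.4601)/(2.75*q^2 + 0.31*q - 0.23)^2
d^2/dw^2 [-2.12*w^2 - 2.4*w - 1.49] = -4.24000000000000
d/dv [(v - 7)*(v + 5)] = 2*v - 2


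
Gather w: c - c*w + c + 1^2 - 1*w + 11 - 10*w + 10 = 2*c + w*(-c - 11) + 22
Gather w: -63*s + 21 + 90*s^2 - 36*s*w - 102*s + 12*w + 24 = 90*s^2 - 165*s + w*(12 - 36*s) + 45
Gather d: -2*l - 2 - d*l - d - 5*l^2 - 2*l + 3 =d*(-l - 1) - 5*l^2 - 4*l + 1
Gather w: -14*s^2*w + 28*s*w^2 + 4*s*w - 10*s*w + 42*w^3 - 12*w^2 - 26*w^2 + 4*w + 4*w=42*w^3 + w^2*(28*s - 38) + w*(-14*s^2 - 6*s + 8)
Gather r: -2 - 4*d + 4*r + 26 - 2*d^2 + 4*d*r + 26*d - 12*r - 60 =-2*d^2 + 22*d + r*(4*d - 8) - 36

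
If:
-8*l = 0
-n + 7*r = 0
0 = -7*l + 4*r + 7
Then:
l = 0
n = -49/4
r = -7/4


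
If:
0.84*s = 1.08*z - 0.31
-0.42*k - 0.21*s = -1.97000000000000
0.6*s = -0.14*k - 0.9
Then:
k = 6.16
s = -2.94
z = -2.00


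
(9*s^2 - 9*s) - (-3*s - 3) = 9*s^2 - 6*s + 3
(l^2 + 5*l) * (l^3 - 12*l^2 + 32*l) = l^5 - 7*l^4 - 28*l^3 + 160*l^2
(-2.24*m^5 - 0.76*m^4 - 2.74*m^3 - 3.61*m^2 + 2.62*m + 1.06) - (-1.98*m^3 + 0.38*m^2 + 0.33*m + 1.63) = -2.24*m^5 - 0.76*m^4 - 0.76*m^3 - 3.99*m^2 + 2.29*m - 0.57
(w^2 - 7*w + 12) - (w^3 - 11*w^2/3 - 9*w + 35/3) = -w^3 + 14*w^2/3 + 2*w + 1/3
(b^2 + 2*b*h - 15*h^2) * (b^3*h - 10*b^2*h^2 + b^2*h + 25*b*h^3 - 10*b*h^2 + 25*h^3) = b^5*h - 8*b^4*h^2 + b^4*h - 10*b^3*h^3 - 8*b^3*h^2 + 200*b^2*h^4 - 10*b^2*h^3 - 375*b*h^5 + 200*b*h^4 - 375*h^5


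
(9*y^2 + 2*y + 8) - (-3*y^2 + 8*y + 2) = 12*y^2 - 6*y + 6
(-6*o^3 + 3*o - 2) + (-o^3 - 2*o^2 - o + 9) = -7*o^3 - 2*o^2 + 2*o + 7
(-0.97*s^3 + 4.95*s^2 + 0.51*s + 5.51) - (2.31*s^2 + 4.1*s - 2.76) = -0.97*s^3 + 2.64*s^2 - 3.59*s + 8.27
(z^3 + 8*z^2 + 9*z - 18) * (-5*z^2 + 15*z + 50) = -5*z^5 - 25*z^4 + 125*z^3 + 625*z^2 + 180*z - 900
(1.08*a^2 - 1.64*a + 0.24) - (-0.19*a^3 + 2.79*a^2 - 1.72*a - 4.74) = 0.19*a^3 - 1.71*a^2 + 0.0800000000000001*a + 4.98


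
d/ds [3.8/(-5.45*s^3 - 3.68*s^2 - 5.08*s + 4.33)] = (62.13*s^2 + 27.968*s + 19.304)/(5.45*s^3 + 3.68*s^2 + 5.08*s - 4.33)^2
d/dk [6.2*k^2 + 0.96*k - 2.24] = 12.4*k + 0.96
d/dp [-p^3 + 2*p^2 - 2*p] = -3*p^2 + 4*p - 2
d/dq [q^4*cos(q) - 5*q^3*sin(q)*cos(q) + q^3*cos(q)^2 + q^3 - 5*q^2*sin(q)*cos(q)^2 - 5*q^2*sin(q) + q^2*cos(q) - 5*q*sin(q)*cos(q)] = -q^4*sin(q) - q^3*sin(2*q) + 4*q^3*cos(q) - 5*q^3*cos(2*q) - q^2*sin(q) - 15*q^2*sin(2*q)/2 - 25*q^2*cos(q)/4 + 3*q^2*cos(2*q)/2 - 15*q^2*cos(3*q)/4 + 9*q^2/2 - 25*q*sin(q)/2 - 5*q*sin(3*q)/2 + 2*q*cos(q) - 5*q*cos(2*q) - 5*sin(2*q)/2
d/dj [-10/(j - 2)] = 10/(j - 2)^2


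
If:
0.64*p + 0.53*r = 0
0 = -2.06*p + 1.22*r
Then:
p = 0.00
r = 0.00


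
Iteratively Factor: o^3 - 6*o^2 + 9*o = (o)*(o^2 - 6*o + 9) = o*(o - 3)*(o - 3)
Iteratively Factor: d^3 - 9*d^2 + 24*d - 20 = (d - 2)*(d^2 - 7*d + 10) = (d - 2)^2*(d - 5)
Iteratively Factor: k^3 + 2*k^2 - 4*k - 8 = (k + 2)*(k^2 - 4) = (k - 2)*(k + 2)*(k + 2)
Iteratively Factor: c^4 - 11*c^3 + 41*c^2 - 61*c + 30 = (c - 2)*(c^3 - 9*c^2 + 23*c - 15) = (c - 5)*(c - 2)*(c^2 - 4*c + 3) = (c - 5)*(c - 3)*(c - 2)*(c - 1)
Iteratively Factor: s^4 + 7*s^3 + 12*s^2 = (s + 3)*(s^3 + 4*s^2) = (s + 3)*(s + 4)*(s^2) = s*(s + 3)*(s + 4)*(s)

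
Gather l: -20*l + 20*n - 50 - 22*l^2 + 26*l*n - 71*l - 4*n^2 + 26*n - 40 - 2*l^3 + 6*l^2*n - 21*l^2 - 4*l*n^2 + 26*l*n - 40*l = -2*l^3 + l^2*(6*n - 43) + l*(-4*n^2 + 52*n - 131) - 4*n^2 + 46*n - 90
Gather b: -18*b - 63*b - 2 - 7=-81*b - 9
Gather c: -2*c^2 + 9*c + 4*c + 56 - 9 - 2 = -2*c^2 + 13*c + 45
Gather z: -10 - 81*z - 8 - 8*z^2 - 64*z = -8*z^2 - 145*z - 18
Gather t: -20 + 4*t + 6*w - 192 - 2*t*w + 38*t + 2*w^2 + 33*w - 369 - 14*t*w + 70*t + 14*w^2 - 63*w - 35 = t*(112 - 16*w) + 16*w^2 - 24*w - 616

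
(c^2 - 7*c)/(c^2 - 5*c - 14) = c/(c + 2)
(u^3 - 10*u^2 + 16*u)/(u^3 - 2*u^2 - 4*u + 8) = u*(u - 8)/(u^2 - 4)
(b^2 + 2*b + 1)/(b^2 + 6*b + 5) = (b + 1)/(b + 5)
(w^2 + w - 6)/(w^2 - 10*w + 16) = (w + 3)/(w - 8)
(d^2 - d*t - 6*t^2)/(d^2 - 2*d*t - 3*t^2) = (d + 2*t)/(d + t)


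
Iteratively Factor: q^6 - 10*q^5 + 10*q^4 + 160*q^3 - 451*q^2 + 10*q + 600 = (q - 5)*(q^5 - 5*q^4 - 15*q^3 + 85*q^2 - 26*q - 120) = (q - 5)*(q - 3)*(q^4 - 2*q^3 - 21*q^2 + 22*q + 40) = (q - 5)^2*(q - 3)*(q^3 + 3*q^2 - 6*q - 8) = (q - 5)^2*(q - 3)*(q + 1)*(q^2 + 2*q - 8) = (q - 5)^2*(q - 3)*(q + 1)*(q + 4)*(q - 2)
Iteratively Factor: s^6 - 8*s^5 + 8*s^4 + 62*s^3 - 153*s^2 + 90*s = (s - 2)*(s^5 - 6*s^4 - 4*s^3 + 54*s^2 - 45*s) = (s - 2)*(s + 3)*(s^4 - 9*s^3 + 23*s^2 - 15*s) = s*(s - 2)*(s + 3)*(s^3 - 9*s^2 + 23*s - 15) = s*(s - 5)*(s - 2)*(s + 3)*(s^2 - 4*s + 3) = s*(s - 5)*(s - 2)*(s - 1)*(s + 3)*(s - 3)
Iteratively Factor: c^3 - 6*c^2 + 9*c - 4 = (c - 4)*(c^2 - 2*c + 1) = (c - 4)*(c - 1)*(c - 1)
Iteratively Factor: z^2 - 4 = (z + 2)*(z - 2)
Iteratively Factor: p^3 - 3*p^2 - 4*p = (p + 1)*(p^2 - 4*p) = (p - 4)*(p + 1)*(p)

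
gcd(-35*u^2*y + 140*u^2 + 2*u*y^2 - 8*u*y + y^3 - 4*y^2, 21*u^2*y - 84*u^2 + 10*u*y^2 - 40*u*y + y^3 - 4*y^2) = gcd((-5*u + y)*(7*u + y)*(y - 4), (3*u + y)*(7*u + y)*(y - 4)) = 7*u*y - 28*u + y^2 - 4*y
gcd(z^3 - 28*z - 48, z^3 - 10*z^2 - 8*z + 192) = z^2 - 2*z - 24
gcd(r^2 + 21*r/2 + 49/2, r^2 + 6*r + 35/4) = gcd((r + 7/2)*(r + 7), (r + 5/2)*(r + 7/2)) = r + 7/2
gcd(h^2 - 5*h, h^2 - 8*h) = h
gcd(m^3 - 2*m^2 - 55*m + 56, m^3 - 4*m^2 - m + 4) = m - 1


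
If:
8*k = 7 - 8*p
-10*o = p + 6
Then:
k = 7/8 - p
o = -p/10 - 3/5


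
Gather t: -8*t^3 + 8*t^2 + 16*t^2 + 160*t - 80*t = -8*t^3 + 24*t^2 + 80*t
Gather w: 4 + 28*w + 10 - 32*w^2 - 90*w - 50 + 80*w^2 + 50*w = 48*w^2 - 12*w - 36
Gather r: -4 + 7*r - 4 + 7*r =14*r - 8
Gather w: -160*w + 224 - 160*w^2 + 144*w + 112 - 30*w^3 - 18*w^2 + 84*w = -30*w^3 - 178*w^2 + 68*w + 336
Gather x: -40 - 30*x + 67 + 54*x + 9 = 24*x + 36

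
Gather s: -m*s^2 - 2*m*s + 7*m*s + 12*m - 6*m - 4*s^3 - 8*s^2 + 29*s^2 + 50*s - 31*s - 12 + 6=6*m - 4*s^3 + s^2*(21 - m) + s*(5*m + 19) - 6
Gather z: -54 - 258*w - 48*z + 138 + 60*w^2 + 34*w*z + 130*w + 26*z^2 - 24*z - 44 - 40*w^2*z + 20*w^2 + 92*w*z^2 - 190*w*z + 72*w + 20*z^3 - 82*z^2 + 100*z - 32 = 80*w^2 - 56*w + 20*z^3 + z^2*(92*w - 56) + z*(-40*w^2 - 156*w + 28) + 8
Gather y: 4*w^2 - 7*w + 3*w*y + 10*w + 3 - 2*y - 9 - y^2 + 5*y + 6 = 4*w^2 + 3*w - y^2 + y*(3*w + 3)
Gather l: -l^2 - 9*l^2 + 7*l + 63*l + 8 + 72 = -10*l^2 + 70*l + 80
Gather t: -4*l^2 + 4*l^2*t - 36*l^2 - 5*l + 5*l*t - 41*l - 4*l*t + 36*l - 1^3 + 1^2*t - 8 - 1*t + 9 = -40*l^2 - 10*l + t*(4*l^2 + l)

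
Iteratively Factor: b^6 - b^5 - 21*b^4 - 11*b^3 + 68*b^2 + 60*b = (b + 1)*(b^5 - 2*b^4 - 19*b^3 + 8*b^2 + 60*b) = (b + 1)*(b + 3)*(b^4 - 5*b^3 - 4*b^2 + 20*b) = b*(b + 1)*(b + 3)*(b^3 - 5*b^2 - 4*b + 20) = b*(b + 1)*(b + 2)*(b + 3)*(b^2 - 7*b + 10) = b*(b - 5)*(b + 1)*(b + 2)*(b + 3)*(b - 2)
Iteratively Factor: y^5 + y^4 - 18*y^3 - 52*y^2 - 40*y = (y)*(y^4 + y^3 - 18*y^2 - 52*y - 40) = y*(y + 2)*(y^3 - y^2 - 16*y - 20) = y*(y - 5)*(y + 2)*(y^2 + 4*y + 4) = y*(y - 5)*(y + 2)^2*(y + 2)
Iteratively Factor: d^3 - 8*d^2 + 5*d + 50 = (d + 2)*(d^2 - 10*d + 25) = (d - 5)*(d + 2)*(d - 5)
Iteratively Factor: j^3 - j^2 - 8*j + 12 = (j - 2)*(j^2 + j - 6) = (j - 2)*(j + 3)*(j - 2)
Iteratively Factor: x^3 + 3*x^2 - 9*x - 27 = (x + 3)*(x^2 - 9) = (x - 3)*(x + 3)*(x + 3)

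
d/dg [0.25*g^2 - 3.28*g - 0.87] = 0.5*g - 3.28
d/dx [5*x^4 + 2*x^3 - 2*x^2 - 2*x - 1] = 20*x^3 + 6*x^2 - 4*x - 2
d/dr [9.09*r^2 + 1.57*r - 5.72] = 18.18*r + 1.57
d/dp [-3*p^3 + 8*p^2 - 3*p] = -9*p^2 + 16*p - 3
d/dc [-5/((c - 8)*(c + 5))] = 5*(2*c - 3)/((c - 8)^2*(c + 5)^2)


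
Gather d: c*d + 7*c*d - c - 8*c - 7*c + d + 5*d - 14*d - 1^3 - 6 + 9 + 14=-16*c + d*(8*c - 8) + 16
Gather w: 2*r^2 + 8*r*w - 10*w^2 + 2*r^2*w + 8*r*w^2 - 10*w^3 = 2*r^2 - 10*w^3 + w^2*(8*r - 10) + w*(2*r^2 + 8*r)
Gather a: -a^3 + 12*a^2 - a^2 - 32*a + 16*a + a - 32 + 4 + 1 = -a^3 + 11*a^2 - 15*a - 27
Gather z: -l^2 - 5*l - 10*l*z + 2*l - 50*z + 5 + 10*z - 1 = -l^2 - 3*l + z*(-10*l - 40) + 4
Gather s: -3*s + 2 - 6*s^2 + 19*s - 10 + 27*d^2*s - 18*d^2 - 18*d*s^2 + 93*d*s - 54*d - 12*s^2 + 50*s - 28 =-18*d^2 - 54*d + s^2*(-18*d - 18) + s*(27*d^2 + 93*d + 66) - 36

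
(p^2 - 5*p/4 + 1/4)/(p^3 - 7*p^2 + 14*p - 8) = (p - 1/4)/(p^2 - 6*p + 8)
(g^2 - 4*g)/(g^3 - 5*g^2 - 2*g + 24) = g/(g^2 - g - 6)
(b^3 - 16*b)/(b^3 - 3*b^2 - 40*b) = (16 - b^2)/(-b^2 + 3*b + 40)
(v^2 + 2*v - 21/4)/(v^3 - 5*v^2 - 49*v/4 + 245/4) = (2*v - 3)/(2*v^2 - 17*v + 35)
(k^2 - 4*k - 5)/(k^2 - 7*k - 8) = (k - 5)/(k - 8)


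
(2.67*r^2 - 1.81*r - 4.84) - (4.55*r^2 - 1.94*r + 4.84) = -1.88*r^2 + 0.13*r - 9.68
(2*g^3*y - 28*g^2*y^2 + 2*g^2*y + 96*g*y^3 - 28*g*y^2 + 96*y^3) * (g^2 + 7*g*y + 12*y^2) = 2*g^5*y - 14*g^4*y^2 + 2*g^4*y - 76*g^3*y^3 - 14*g^3*y^2 + 336*g^2*y^4 - 76*g^2*y^3 + 1152*g*y^5 + 336*g*y^4 + 1152*y^5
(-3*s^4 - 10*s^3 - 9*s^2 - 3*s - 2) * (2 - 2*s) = 6*s^5 + 14*s^4 - 2*s^3 - 12*s^2 - 2*s - 4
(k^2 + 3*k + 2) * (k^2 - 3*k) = k^4 - 7*k^2 - 6*k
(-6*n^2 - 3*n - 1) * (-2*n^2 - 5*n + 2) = 12*n^4 + 36*n^3 + 5*n^2 - n - 2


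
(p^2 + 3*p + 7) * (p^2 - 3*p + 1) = p^4 - p^2 - 18*p + 7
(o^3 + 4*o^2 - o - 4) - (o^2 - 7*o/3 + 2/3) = o^3 + 3*o^2 + 4*o/3 - 14/3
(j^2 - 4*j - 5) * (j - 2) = j^3 - 6*j^2 + 3*j + 10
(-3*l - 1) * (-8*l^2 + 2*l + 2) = 24*l^3 + 2*l^2 - 8*l - 2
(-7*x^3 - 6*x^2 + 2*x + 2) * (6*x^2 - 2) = -42*x^5 - 36*x^4 + 26*x^3 + 24*x^2 - 4*x - 4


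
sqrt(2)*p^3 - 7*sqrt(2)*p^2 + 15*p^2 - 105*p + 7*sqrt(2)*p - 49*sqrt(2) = (p - 7)*(p + 7*sqrt(2))*(sqrt(2)*p + 1)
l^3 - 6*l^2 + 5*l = l*(l - 5)*(l - 1)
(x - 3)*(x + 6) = x^2 + 3*x - 18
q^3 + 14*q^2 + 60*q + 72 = (q + 2)*(q + 6)^2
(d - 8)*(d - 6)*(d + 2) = d^3 - 12*d^2 + 20*d + 96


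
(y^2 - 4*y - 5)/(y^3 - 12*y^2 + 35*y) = (y + 1)/(y*(y - 7))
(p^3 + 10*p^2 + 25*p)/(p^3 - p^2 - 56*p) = (p^2 + 10*p + 25)/(p^2 - p - 56)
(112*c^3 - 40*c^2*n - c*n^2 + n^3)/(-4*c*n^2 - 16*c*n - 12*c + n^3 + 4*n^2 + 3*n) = (-28*c^2 + 3*c*n + n^2)/(n^2 + 4*n + 3)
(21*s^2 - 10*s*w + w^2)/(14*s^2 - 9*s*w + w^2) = (3*s - w)/(2*s - w)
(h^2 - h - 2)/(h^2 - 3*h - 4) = (h - 2)/(h - 4)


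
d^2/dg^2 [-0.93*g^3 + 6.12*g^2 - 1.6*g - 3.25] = 12.24 - 5.58*g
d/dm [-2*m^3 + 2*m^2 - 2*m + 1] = -6*m^2 + 4*m - 2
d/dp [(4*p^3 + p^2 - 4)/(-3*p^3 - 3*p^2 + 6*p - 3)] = (-3*p^4 + 16*p^3 - 22*p^2 - 10*p + 8)/(3*(p^6 + 2*p^5 - 3*p^4 - 2*p^3 + 6*p^2 - 4*p + 1))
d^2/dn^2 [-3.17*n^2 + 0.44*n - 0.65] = -6.34000000000000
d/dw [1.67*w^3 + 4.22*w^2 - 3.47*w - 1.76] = 5.01*w^2 + 8.44*w - 3.47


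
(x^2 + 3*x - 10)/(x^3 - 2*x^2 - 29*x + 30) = (x - 2)/(x^2 - 7*x + 6)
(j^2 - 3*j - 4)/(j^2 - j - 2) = (j - 4)/(j - 2)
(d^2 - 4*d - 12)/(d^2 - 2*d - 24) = (d + 2)/(d + 4)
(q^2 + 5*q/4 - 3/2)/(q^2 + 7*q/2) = (4*q^2 + 5*q - 6)/(2*q*(2*q + 7))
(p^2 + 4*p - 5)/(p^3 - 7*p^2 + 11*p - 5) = (p + 5)/(p^2 - 6*p + 5)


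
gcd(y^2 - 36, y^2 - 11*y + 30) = y - 6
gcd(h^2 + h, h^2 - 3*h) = h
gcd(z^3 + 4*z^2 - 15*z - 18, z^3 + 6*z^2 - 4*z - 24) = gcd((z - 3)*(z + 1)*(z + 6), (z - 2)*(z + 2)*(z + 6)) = z + 6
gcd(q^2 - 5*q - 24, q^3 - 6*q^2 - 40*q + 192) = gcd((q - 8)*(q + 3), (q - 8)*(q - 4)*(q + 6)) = q - 8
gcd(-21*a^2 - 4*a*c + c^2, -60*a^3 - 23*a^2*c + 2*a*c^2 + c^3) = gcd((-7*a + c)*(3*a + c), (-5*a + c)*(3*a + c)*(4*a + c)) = 3*a + c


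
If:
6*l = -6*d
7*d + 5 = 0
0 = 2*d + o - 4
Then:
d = -5/7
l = 5/7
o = 38/7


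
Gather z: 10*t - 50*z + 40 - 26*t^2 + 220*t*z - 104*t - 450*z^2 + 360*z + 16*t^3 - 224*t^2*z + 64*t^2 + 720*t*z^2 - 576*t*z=16*t^3 + 38*t^2 - 94*t + z^2*(720*t - 450) + z*(-224*t^2 - 356*t + 310) + 40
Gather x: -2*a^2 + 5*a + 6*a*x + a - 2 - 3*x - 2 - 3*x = -2*a^2 + 6*a + x*(6*a - 6) - 4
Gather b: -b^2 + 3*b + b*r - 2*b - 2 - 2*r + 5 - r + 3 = -b^2 + b*(r + 1) - 3*r + 6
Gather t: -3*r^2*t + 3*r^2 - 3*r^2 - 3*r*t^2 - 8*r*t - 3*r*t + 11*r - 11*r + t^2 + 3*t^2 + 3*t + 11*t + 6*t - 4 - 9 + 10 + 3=t^2*(4 - 3*r) + t*(-3*r^2 - 11*r + 20)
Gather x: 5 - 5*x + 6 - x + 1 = 12 - 6*x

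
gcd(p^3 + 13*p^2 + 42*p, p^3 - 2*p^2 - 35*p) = p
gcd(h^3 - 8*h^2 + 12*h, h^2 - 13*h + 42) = h - 6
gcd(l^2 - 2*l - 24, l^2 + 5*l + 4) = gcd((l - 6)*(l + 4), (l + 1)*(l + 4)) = l + 4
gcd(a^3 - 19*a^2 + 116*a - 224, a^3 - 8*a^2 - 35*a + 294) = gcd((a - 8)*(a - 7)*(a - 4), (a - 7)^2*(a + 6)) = a - 7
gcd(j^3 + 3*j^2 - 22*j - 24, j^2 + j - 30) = j + 6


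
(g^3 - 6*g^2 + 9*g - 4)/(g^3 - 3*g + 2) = (g - 4)/(g + 2)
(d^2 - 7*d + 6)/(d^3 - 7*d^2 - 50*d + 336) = (d - 1)/(d^2 - d - 56)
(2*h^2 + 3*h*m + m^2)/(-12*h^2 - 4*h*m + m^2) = (-h - m)/(6*h - m)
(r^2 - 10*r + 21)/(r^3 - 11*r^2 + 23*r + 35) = (r - 3)/(r^2 - 4*r - 5)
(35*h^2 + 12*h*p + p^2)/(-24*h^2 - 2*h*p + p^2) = (35*h^2 + 12*h*p + p^2)/(-24*h^2 - 2*h*p + p^2)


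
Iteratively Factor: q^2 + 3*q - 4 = (q + 4)*(q - 1)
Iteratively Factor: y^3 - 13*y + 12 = (y - 1)*(y^2 + y - 12) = (y - 1)*(y + 4)*(y - 3)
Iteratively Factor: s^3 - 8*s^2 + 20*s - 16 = (s - 2)*(s^2 - 6*s + 8) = (s - 4)*(s - 2)*(s - 2)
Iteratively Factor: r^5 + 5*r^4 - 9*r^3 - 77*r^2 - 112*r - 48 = (r + 4)*(r^4 + r^3 - 13*r^2 - 25*r - 12) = (r + 3)*(r + 4)*(r^3 - 2*r^2 - 7*r - 4) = (r - 4)*(r + 3)*(r + 4)*(r^2 + 2*r + 1) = (r - 4)*(r + 1)*(r + 3)*(r + 4)*(r + 1)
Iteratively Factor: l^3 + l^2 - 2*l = (l - 1)*(l^2 + 2*l) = l*(l - 1)*(l + 2)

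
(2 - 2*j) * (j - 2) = -2*j^2 + 6*j - 4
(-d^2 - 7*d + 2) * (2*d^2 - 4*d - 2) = -2*d^4 - 10*d^3 + 34*d^2 + 6*d - 4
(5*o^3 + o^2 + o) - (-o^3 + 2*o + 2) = 6*o^3 + o^2 - o - 2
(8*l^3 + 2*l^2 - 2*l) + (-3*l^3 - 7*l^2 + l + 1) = 5*l^3 - 5*l^2 - l + 1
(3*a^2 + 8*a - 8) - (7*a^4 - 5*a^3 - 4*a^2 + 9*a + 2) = -7*a^4 + 5*a^3 + 7*a^2 - a - 10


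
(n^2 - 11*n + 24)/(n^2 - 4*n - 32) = (n - 3)/(n + 4)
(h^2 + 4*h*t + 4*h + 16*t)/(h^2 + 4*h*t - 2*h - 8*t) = (h + 4)/(h - 2)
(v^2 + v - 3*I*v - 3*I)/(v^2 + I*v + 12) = (v + 1)/(v + 4*I)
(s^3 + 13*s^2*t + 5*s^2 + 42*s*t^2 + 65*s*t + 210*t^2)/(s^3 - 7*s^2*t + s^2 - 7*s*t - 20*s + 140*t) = (s^2 + 13*s*t + 42*t^2)/(s^2 - 7*s*t - 4*s + 28*t)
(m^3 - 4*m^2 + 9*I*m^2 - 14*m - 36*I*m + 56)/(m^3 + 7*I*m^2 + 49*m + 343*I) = (m^2 + 2*m*(-2 + I) - 8*I)/(m^2 + 49)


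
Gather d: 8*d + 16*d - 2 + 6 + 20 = 24*d + 24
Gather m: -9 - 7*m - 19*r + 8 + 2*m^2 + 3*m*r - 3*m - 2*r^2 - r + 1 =2*m^2 + m*(3*r - 10) - 2*r^2 - 20*r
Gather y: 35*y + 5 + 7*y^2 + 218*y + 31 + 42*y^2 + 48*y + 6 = 49*y^2 + 301*y + 42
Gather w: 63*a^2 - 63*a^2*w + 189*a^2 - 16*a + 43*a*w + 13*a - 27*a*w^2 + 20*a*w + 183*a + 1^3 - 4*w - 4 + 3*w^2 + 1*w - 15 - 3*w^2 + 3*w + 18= 252*a^2 - 27*a*w^2 + 180*a + w*(-63*a^2 + 63*a)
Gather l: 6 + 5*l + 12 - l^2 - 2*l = -l^2 + 3*l + 18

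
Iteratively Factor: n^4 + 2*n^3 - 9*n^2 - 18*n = (n)*(n^3 + 2*n^2 - 9*n - 18) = n*(n + 2)*(n^2 - 9) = n*(n + 2)*(n + 3)*(n - 3)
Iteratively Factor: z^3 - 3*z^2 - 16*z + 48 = (z + 4)*(z^2 - 7*z + 12) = (z - 3)*(z + 4)*(z - 4)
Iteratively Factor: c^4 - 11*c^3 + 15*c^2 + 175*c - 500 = (c - 5)*(c^3 - 6*c^2 - 15*c + 100) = (c - 5)^2*(c^2 - c - 20) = (c - 5)^2*(c + 4)*(c - 5)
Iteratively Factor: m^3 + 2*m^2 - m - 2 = (m + 2)*(m^2 - 1) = (m + 1)*(m + 2)*(m - 1)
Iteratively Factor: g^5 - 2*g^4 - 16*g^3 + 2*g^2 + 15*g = (g - 5)*(g^4 + 3*g^3 - g^2 - 3*g) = (g - 5)*(g + 3)*(g^3 - g) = (g - 5)*(g + 1)*(g + 3)*(g^2 - g) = g*(g - 5)*(g + 1)*(g + 3)*(g - 1)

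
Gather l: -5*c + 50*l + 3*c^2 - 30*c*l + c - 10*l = 3*c^2 - 4*c + l*(40 - 30*c)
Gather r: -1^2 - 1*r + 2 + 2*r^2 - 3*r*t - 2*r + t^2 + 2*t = 2*r^2 + r*(-3*t - 3) + t^2 + 2*t + 1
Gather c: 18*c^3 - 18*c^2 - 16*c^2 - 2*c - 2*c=18*c^3 - 34*c^2 - 4*c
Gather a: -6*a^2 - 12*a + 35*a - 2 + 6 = -6*a^2 + 23*a + 4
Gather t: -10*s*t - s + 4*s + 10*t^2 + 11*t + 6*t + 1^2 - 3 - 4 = 3*s + 10*t^2 + t*(17 - 10*s) - 6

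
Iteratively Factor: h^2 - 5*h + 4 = (h - 1)*(h - 4)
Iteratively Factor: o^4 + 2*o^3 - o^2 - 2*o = (o + 1)*(o^3 + o^2 - 2*o) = o*(o + 1)*(o^2 + o - 2) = o*(o - 1)*(o + 1)*(o + 2)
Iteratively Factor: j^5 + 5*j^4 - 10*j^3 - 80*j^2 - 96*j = (j + 2)*(j^4 + 3*j^3 - 16*j^2 - 48*j) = (j + 2)*(j + 4)*(j^3 - j^2 - 12*j) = j*(j + 2)*(j + 4)*(j^2 - j - 12) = j*(j + 2)*(j + 3)*(j + 4)*(j - 4)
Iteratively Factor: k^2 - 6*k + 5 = (k - 1)*(k - 5)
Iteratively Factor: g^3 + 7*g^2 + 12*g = (g + 4)*(g^2 + 3*g) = g*(g + 4)*(g + 3)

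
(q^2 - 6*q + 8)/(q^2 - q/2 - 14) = 2*(q - 2)/(2*q + 7)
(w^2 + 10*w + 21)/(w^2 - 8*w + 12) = (w^2 + 10*w + 21)/(w^2 - 8*w + 12)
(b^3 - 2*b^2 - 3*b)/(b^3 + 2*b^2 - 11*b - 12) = b/(b + 4)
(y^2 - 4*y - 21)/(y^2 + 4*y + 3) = (y - 7)/(y + 1)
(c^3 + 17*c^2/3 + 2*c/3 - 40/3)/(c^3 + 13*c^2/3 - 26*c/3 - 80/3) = (3*c - 4)/(3*c - 8)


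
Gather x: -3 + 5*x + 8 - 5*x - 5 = 0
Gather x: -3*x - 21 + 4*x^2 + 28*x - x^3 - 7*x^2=-x^3 - 3*x^2 + 25*x - 21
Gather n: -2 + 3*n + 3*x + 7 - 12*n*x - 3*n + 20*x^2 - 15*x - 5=-12*n*x + 20*x^2 - 12*x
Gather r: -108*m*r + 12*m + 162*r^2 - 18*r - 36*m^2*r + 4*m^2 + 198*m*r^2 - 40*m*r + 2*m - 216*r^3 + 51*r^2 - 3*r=4*m^2 + 14*m - 216*r^3 + r^2*(198*m + 213) + r*(-36*m^2 - 148*m - 21)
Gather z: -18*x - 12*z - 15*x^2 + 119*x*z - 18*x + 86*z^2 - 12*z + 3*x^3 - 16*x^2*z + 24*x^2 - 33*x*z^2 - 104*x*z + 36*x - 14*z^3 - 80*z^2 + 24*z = 3*x^3 + 9*x^2 - 14*z^3 + z^2*(6 - 33*x) + z*(-16*x^2 + 15*x)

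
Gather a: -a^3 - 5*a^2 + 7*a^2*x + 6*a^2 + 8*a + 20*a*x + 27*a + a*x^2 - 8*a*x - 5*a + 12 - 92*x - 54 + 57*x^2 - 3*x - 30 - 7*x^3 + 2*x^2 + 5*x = -a^3 + a^2*(7*x + 1) + a*(x^2 + 12*x + 30) - 7*x^3 + 59*x^2 - 90*x - 72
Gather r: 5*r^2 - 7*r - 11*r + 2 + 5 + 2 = 5*r^2 - 18*r + 9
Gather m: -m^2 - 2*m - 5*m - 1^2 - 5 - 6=-m^2 - 7*m - 12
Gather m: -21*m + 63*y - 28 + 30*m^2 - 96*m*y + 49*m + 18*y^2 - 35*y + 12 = 30*m^2 + m*(28 - 96*y) + 18*y^2 + 28*y - 16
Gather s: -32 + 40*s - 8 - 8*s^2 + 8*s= -8*s^2 + 48*s - 40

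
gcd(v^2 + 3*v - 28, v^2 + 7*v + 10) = 1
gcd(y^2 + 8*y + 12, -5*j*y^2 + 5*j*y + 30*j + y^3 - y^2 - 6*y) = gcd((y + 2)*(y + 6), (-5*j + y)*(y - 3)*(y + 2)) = y + 2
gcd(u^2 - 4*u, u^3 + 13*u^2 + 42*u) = u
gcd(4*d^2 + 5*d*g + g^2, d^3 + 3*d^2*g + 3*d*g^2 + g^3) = d + g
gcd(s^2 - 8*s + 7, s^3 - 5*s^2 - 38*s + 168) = s - 7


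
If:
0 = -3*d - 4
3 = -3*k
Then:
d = -4/3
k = -1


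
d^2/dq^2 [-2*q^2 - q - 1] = -4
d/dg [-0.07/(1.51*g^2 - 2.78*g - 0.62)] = (0.2114*g - 0.1946)/(-1.51*g^2 + 2.78*g + 0.62)^2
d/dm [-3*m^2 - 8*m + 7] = -6*m - 8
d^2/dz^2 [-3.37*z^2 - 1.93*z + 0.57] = -6.74000000000000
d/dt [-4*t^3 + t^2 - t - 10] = -12*t^2 + 2*t - 1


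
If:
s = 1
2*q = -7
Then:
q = -7/2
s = 1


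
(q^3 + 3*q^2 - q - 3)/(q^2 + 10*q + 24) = (q^3 + 3*q^2 - q - 3)/(q^2 + 10*q + 24)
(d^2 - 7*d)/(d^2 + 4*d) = (d - 7)/(d + 4)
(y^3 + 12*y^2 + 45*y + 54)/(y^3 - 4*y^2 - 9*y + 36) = (y^2 + 9*y + 18)/(y^2 - 7*y + 12)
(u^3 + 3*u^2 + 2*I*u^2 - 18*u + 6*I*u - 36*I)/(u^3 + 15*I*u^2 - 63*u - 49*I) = (u^3 + u^2*(3 + 2*I) + 6*u*(-3 + I) - 36*I)/(u^3 + 15*I*u^2 - 63*u - 49*I)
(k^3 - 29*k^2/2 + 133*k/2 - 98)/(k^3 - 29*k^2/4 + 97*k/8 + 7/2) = 4*(k - 7)/(4*k + 1)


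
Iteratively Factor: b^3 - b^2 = (b)*(b^2 - b) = b^2*(b - 1)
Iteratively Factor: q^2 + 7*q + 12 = (q + 4)*(q + 3)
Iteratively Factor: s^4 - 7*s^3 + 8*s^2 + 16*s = (s - 4)*(s^3 - 3*s^2 - 4*s) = (s - 4)^2*(s^2 + s) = (s - 4)^2*(s + 1)*(s)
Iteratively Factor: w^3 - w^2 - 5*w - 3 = (w + 1)*(w^2 - 2*w - 3) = (w + 1)^2*(w - 3)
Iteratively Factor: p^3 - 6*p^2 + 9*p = (p - 3)*(p^2 - 3*p) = (p - 3)^2*(p)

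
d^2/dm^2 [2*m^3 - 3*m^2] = 12*m - 6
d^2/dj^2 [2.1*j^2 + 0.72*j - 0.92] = 4.20000000000000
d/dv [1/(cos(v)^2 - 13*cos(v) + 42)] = (2*cos(v) - 13)*sin(v)/(cos(v)^2 - 13*cos(v) + 42)^2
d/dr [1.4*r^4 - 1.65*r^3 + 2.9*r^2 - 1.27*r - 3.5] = 5.6*r^3 - 4.95*r^2 + 5.8*r - 1.27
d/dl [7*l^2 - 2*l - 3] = 14*l - 2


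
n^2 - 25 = (n - 5)*(n + 5)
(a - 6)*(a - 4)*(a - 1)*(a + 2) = a^4 - 9*a^3 + 12*a^2 + 44*a - 48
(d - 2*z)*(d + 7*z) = d^2 + 5*d*z - 14*z^2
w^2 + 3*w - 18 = (w - 3)*(w + 6)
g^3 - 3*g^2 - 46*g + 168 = (g - 6)*(g - 4)*(g + 7)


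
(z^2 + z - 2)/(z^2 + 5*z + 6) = (z - 1)/(z + 3)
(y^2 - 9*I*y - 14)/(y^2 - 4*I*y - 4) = (y - 7*I)/(y - 2*I)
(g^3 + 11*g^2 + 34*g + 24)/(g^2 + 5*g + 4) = g + 6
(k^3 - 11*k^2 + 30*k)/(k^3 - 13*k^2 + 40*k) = (k - 6)/(k - 8)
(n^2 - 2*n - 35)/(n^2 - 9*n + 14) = (n + 5)/(n - 2)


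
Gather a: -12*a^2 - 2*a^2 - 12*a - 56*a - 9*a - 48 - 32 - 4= -14*a^2 - 77*a - 84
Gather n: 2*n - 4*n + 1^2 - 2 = -2*n - 1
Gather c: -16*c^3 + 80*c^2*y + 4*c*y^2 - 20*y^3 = -16*c^3 + 80*c^2*y + 4*c*y^2 - 20*y^3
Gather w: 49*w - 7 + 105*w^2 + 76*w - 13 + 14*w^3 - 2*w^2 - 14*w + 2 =14*w^3 + 103*w^2 + 111*w - 18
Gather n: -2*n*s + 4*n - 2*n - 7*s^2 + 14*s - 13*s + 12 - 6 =n*(2 - 2*s) - 7*s^2 + s + 6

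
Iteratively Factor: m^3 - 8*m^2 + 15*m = (m - 3)*(m^2 - 5*m) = (m - 5)*(m - 3)*(m)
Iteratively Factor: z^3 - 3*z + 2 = (z - 1)*(z^2 + z - 2) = (z - 1)*(z + 2)*(z - 1)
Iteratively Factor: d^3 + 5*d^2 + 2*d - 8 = (d + 2)*(d^2 + 3*d - 4) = (d - 1)*(d + 2)*(d + 4)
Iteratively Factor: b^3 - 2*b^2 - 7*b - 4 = (b - 4)*(b^2 + 2*b + 1) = (b - 4)*(b + 1)*(b + 1)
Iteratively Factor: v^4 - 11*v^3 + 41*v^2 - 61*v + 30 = (v - 2)*(v^3 - 9*v^2 + 23*v - 15) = (v - 2)*(v - 1)*(v^2 - 8*v + 15) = (v - 5)*(v - 2)*(v - 1)*(v - 3)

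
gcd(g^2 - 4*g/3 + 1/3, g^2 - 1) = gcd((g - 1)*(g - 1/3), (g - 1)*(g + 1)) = g - 1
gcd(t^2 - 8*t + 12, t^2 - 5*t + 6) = t - 2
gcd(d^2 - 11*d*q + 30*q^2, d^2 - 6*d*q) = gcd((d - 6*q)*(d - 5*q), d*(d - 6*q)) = -d + 6*q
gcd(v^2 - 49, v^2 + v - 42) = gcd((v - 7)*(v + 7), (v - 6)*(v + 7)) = v + 7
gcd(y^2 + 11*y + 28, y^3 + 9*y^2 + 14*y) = y + 7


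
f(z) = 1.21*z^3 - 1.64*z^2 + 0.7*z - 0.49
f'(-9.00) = 324.25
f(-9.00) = -1021.72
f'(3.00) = 23.53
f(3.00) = 19.52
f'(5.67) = 98.80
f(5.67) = 171.32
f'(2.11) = 9.94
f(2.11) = 5.05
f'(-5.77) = 140.48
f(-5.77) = -291.57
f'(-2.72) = 36.48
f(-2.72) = -38.88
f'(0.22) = 0.15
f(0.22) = -0.40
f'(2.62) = 17.02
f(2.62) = 11.85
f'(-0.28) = 1.90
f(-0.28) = -0.84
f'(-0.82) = 5.83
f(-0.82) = -2.83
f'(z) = 3.63*z^2 - 3.28*z + 0.7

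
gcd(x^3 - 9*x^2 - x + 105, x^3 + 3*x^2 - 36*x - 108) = x + 3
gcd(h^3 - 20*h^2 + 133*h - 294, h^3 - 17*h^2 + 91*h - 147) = h^2 - 14*h + 49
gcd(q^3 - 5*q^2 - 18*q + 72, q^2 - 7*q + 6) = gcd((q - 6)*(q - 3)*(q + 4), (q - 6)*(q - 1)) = q - 6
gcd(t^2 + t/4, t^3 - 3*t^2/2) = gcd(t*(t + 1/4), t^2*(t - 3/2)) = t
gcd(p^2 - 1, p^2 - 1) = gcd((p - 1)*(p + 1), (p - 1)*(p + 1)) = p^2 - 1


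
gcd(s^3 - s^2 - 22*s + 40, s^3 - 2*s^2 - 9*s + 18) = s - 2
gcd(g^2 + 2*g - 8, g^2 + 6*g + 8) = g + 4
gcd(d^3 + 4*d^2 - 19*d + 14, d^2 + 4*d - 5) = d - 1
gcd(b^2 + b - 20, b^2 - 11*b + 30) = 1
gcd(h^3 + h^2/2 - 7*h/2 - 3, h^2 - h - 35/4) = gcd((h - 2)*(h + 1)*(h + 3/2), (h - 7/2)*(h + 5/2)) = 1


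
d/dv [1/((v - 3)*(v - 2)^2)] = ((3 - v)*(v - 2) - 2*(v - 3)^2)/((v - 3)^3*(v - 2)^3)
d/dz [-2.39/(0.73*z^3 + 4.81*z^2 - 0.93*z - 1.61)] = (5.2341*z^2 + 22.9918*z - 2.2227)/(0.73*z^3 + 4.81*z^2 - 0.93*z - 1.61)^2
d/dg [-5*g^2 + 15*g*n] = -10*g + 15*n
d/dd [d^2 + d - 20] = 2*d + 1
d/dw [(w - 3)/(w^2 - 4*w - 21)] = (w^2 - 4*w - 2*(w - 3)*(w - 2) - 21)/(-w^2 + 4*w + 21)^2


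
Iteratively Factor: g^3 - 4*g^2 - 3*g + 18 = (g - 3)*(g^2 - g - 6) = (g - 3)*(g + 2)*(g - 3)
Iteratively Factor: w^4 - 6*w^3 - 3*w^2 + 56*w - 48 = (w - 1)*(w^3 - 5*w^2 - 8*w + 48) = (w - 4)*(w - 1)*(w^2 - w - 12) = (w - 4)^2*(w - 1)*(w + 3)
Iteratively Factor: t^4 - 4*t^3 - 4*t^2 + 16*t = (t - 4)*(t^3 - 4*t) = t*(t - 4)*(t^2 - 4) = t*(t - 4)*(t - 2)*(t + 2)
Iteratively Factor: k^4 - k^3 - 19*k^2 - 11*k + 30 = (k + 3)*(k^3 - 4*k^2 - 7*k + 10) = (k - 1)*(k + 3)*(k^2 - 3*k - 10) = (k - 5)*(k - 1)*(k + 3)*(k + 2)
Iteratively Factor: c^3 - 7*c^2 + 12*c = (c - 3)*(c^2 - 4*c) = c*(c - 3)*(c - 4)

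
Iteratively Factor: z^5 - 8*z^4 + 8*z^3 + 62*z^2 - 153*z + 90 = (z - 1)*(z^4 - 7*z^3 + z^2 + 63*z - 90) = (z - 5)*(z - 1)*(z^3 - 2*z^2 - 9*z + 18) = (z - 5)*(z - 2)*(z - 1)*(z^2 - 9) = (z - 5)*(z - 2)*(z - 1)*(z + 3)*(z - 3)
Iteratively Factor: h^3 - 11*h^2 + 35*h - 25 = (h - 5)*(h^2 - 6*h + 5) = (h - 5)^2*(h - 1)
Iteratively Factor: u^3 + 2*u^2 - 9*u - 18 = (u + 2)*(u^2 - 9) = (u - 3)*(u + 2)*(u + 3)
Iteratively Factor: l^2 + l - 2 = (l + 2)*(l - 1)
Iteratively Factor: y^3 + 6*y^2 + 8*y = (y + 2)*(y^2 + 4*y) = (y + 2)*(y + 4)*(y)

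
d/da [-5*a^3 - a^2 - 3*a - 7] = -15*a^2 - 2*a - 3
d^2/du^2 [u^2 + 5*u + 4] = 2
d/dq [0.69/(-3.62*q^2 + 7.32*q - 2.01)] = (4.9956*q - 5.0508)/(3.62*q^2 - 7.32*q + 2.01)^2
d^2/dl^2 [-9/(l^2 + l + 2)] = 18*(l^2 + l - (2*l + 1)^2 + 2)/(l^2 + l + 2)^3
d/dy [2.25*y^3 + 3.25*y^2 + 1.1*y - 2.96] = 6.75*y^2 + 6.5*y + 1.1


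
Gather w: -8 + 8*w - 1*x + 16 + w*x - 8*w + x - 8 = w*x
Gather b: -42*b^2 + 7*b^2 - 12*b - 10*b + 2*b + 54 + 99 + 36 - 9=-35*b^2 - 20*b + 180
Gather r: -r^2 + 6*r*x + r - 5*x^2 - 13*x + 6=-r^2 + r*(6*x + 1) - 5*x^2 - 13*x + 6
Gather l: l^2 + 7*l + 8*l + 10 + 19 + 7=l^2 + 15*l + 36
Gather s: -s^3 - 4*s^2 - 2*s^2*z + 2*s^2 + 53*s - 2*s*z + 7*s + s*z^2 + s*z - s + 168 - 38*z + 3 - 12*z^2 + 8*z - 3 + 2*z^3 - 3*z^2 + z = -s^3 + s^2*(-2*z - 2) + s*(z^2 - z + 59) + 2*z^3 - 15*z^2 - 29*z + 168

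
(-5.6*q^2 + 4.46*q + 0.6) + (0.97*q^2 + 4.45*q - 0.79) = -4.63*q^2 + 8.91*q - 0.19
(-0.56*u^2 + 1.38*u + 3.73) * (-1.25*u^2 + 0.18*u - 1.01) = 0.7*u^4 - 1.8258*u^3 - 3.8485*u^2 - 0.7224*u - 3.7673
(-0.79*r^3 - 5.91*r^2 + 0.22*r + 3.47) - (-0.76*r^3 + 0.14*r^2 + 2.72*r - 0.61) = -0.03*r^3 - 6.05*r^2 - 2.5*r + 4.08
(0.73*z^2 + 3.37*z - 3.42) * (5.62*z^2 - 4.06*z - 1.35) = 4.1026*z^4 + 15.9756*z^3 - 33.8881*z^2 + 9.3357*z + 4.617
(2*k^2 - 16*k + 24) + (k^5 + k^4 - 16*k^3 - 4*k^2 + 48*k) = k^5 + k^4 - 16*k^3 - 2*k^2 + 32*k + 24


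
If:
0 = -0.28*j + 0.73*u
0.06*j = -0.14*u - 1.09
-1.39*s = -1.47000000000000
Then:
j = -9.59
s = 1.06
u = -3.68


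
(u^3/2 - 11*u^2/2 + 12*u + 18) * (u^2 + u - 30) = u^5/2 - 5*u^4 - 17*u^3/2 + 195*u^2 - 342*u - 540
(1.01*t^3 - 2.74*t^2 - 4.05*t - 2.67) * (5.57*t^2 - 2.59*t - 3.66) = 5.6257*t^5 - 17.8777*t^4 - 19.1585*t^3 + 5.646*t^2 + 21.7383*t + 9.7722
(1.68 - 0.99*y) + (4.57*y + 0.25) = 3.58*y + 1.93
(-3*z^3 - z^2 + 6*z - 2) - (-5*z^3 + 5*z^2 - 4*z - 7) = 2*z^3 - 6*z^2 + 10*z + 5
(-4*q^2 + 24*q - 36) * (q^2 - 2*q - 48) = -4*q^4 + 32*q^3 + 108*q^2 - 1080*q + 1728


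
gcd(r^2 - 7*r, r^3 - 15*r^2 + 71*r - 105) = r - 7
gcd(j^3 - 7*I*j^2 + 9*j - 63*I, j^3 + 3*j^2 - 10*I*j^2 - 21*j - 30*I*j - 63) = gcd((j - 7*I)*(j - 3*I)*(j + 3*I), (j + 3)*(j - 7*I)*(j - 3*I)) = j^2 - 10*I*j - 21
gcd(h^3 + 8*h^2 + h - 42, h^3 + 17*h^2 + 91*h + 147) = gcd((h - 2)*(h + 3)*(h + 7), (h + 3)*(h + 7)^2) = h^2 + 10*h + 21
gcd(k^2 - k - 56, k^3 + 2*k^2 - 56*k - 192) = k - 8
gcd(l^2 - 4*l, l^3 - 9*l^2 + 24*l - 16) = l - 4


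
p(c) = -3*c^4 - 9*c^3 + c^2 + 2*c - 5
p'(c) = -12*c^3 - 27*c^2 + 2*c + 2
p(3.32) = -681.17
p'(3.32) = -728.10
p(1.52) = -47.27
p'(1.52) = -99.48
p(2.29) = -185.76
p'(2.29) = -279.12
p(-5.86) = -1708.93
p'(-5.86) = 1477.87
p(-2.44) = 20.48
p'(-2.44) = 10.69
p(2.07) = -131.48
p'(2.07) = -215.99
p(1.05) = -15.86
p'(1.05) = -39.56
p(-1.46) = 8.59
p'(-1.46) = -21.13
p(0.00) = -5.00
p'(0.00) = 2.00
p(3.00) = -476.00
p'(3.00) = -559.00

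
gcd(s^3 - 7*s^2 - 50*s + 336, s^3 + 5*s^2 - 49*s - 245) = s + 7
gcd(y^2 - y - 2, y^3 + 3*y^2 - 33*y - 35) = y + 1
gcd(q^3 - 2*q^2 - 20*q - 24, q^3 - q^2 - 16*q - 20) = q^2 + 4*q + 4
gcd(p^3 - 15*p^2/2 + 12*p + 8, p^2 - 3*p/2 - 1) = p + 1/2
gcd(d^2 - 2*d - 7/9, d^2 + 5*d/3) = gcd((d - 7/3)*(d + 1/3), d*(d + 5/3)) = 1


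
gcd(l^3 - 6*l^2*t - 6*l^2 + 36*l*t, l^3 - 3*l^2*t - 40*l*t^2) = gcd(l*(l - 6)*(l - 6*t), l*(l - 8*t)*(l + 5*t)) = l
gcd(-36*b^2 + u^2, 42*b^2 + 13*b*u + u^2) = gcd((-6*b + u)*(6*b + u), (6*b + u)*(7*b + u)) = 6*b + u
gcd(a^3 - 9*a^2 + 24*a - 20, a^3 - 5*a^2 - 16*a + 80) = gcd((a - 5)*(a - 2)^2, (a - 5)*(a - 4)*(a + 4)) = a - 5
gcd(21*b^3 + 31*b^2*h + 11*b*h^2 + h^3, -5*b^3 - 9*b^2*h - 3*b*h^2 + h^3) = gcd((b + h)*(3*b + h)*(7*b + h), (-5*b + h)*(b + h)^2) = b + h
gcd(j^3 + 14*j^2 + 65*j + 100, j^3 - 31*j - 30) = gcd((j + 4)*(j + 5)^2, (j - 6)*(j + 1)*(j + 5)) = j + 5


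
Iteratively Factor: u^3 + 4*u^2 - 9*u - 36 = (u + 3)*(u^2 + u - 12) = (u - 3)*(u + 3)*(u + 4)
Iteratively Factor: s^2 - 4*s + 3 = (s - 1)*(s - 3)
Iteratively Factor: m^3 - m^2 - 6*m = (m + 2)*(m^2 - 3*m) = m*(m + 2)*(m - 3)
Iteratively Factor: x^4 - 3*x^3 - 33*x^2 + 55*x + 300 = (x + 3)*(x^3 - 6*x^2 - 15*x + 100) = (x - 5)*(x + 3)*(x^2 - x - 20) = (x - 5)*(x + 3)*(x + 4)*(x - 5)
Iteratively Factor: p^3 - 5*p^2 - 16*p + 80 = (p - 4)*(p^2 - p - 20) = (p - 5)*(p - 4)*(p + 4)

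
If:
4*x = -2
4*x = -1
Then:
No Solution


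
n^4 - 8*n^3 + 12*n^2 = n^2*(n - 6)*(n - 2)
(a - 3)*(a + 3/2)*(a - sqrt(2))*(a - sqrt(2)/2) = a^4 - 3*sqrt(2)*a^3/2 - 3*a^3/2 - 7*a^2/2 + 9*sqrt(2)*a^2/4 - 3*a/2 + 27*sqrt(2)*a/4 - 9/2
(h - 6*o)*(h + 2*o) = h^2 - 4*h*o - 12*o^2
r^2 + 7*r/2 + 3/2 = (r + 1/2)*(r + 3)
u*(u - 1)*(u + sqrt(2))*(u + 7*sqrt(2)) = u^4 - u^3 + 8*sqrt(2)*u^3 - 8*sqrt(2)*u^2 + 14*u^2 - 14*u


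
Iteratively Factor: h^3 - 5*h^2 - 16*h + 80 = (h - 4)*(h^2 - h - 20) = (h - 5)*(h - 4)*(h + 4)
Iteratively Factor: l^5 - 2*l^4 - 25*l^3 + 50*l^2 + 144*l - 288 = (l - 3)*(l^4 + l^3 - 22*l^2 - 16*l + 96) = (l - 4)*(l - 3)*(l^3 + 5*l^2 - 2*l - 24) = (l - 4)*(l - 3)*(l + 3)*(l^2 + 2*l - 8) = (l - 4)*(l - 3)*(l + 3)*(l + 4)*(l - 2)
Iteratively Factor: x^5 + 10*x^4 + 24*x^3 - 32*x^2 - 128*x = (x)*(x^4 + 10*x^3 + 24*x^2 - 32*x - 128) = x*(x + 4)*(x^3 + 6*x^2 - 32) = x*(x + 4)^2*(x^2 + 2*x - 8) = x*(x + 4)^3*(x - 2)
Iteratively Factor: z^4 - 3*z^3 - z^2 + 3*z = (z)*(z^3 - 3*z^2 - z + 3) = z*(z - 3)*(z^2 - 1) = z*(z - 3)*(z + 1)*(z - 1)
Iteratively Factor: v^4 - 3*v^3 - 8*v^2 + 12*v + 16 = (v + 1)*(v^3 - 4*v^2 - 4*v + 16) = (v - 4)*(v + 1)*(v^2 - 4) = (v - 4)*(v + 1)*(v + 2)*(v - 2)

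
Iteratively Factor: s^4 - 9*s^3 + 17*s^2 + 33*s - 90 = (s - 3)*(s^3 - 6*s^2 - s + 30) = (s - 5)*(s - 3)*(s^2 - s - 6) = (s - 5)*(s - 3)*(s + 2)*(s - 3)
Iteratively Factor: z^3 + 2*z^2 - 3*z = (z + 3)*(z^2 - z) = (z - 1)*(z + 3)*(z)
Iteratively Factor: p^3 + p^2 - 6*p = (p + 3)*(p^2 - 2*p) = (p - 2)*(p + 3)*(p)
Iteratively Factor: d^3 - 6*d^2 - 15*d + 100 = (d + 4)*(d^2 - 10*d + 25) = (d - 5)*(d + 4)*(d - 5)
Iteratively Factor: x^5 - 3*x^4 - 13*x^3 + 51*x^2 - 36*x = (x - 3)*(x^4 - 13*x^2 + 12*x) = (x - 3)*(x + 4)*(x^3 - 4*x^2 + 3*x) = x*(x - 3)*(x + 4)*(x^2 - 4*x + 3) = x*(x - 3)^2*(x + 4)*(x - 1)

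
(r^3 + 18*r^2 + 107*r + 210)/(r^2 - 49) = (r^2 + 11*r + 30)/(r - 7)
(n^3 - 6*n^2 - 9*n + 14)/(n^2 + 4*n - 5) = (n^2 - 5*n - 14)/(n + 5)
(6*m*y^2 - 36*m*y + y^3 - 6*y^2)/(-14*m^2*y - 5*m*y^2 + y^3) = (-6*m*y + 36*m - y^2 + 6*y)/(14*m^2 + 5*m*y - y^2)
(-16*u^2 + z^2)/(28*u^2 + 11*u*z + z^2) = (-4*u + z)/(7*u + z)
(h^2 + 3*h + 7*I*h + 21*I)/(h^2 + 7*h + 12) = (h + 7*I)/(h + 4)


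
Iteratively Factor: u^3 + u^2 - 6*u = (u + 3)*(u^2 - 2*u) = u*(u + 3)*(u - 2)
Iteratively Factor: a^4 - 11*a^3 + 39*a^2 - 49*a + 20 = (a - 4)*(a^3 - 7*a^2 + 11*a - 5) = (a - 5)*(a - 4)*(a^2 - 2*a + 1) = (a - 5)*(a - 4)*(a - 1)*(a - 1)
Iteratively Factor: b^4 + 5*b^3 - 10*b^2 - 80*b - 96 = (b + 3)*(b^3 + 2*b^2 - 16*b - 32) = (b + 3)*(b + 4)*(b^2 - 2*b - 8) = (b + 2)*(b + 3)*(b + 4)*(b - 4)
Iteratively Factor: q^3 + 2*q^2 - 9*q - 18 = (q - 3)*(q^2 + 5*q + 6) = (q - 3)*(q + 3)*(q + 2)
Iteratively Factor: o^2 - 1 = (o + 1)*(o - 1)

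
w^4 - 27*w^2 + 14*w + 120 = (w - 4)*(w - 3)*(w + 2)*(w + 5)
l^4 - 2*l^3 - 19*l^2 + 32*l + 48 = (l - 4)*(l - 3)*(l + 1)*(l + 4)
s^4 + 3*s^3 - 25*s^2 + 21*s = s*(s - 3)*(s - 1)*(s + 7)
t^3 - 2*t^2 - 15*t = t*(t - 5)*(t + 3)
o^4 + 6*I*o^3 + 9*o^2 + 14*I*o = o*(o - 2*I)*(o + I)*(o + 7*I)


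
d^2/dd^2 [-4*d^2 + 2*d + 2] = -8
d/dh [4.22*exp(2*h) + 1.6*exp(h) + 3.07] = (8.44*exp(h) + 1.6)*exp(h)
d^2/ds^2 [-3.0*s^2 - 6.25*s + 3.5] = -6.00000000000000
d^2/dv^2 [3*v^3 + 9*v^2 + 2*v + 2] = 18*v + 18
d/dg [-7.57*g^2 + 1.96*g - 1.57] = 1.96 - 15.14*g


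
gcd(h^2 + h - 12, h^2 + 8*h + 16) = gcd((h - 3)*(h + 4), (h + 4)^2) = h + 4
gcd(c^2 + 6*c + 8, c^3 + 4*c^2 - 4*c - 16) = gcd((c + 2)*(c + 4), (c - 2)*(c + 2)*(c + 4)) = c^2 + 6*c + 8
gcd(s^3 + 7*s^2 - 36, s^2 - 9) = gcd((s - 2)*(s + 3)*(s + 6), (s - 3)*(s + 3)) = s + 3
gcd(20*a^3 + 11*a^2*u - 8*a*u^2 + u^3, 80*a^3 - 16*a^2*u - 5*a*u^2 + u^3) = 20*a^2 - 9*a*u + u^2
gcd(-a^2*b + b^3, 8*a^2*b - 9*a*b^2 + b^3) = a*b - b^2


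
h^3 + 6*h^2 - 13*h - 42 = (h - 3)*(h + 2)*(h + 7)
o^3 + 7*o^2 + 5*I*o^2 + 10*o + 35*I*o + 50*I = (o + 2)*(o + 5)*(o + 5*I)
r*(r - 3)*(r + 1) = r^3 - 2*r^2 - 3*r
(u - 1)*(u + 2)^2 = u^3 + 3*u^2 - 4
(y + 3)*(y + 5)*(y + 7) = y^3 + 15*y^2 + 71*y + 105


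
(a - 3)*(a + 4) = a^2 + a - 12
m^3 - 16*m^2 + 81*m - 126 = (m - 7)*(m - 6)*(m - 3)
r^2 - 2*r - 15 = (r - 5)*(r + 3)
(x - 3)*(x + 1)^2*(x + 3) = x^4 + 2*x^3 - 8*x^2 - 18*x - 9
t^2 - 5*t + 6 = (t - 3)*(t - 2)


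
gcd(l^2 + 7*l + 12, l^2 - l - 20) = l + 4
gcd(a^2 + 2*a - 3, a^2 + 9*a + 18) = a + 3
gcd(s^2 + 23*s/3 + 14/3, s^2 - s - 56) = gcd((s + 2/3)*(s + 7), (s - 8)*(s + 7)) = s + 7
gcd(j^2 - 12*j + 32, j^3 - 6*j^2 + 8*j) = j - 4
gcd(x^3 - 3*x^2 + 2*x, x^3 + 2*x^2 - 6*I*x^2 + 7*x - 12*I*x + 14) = 1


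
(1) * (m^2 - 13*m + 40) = m^2 - 13*m + 40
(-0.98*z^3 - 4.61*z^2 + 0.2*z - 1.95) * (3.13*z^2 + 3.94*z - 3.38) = -3.0674*z^5 - 18.2905*z^4 - 14.225*z^3 + 10.2663*z^2 - 8.359*z + 6.591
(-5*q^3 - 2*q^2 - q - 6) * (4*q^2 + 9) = -20*q^5 - 8*q^4 - 49*q^3 - 42*q^2 - 9*q - 54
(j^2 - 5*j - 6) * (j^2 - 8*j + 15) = j^4 - 13*j^3 + 49*j^2 - 27*j - 90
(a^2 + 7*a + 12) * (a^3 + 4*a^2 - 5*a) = a^5 + 11*a^4 + 35*a^3 + 13*a^2 - 60*a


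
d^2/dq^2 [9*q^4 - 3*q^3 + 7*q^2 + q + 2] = 108*q^2 - 18*q + 14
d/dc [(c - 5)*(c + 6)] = 2*c + 1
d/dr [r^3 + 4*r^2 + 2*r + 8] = 3*r^2 + 8*r + 2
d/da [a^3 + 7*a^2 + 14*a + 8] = 3*a^2 + 14*a + 14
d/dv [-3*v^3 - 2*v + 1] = -9*v^2 - 2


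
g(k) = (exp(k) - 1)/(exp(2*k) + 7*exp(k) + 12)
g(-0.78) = -0.04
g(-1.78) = -0.06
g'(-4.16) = 0.00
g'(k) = (exp(k) - 1)*(-2*exp(2*k) - 7*exp(k))/(exp(2*k) + 7*exp(k) + 12)^2 + exp(k)/(exp(2*k) + 7*exp(k) + 12)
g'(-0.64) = 0.04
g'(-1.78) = 0.02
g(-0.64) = -0.03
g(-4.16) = -0.08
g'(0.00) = 0.05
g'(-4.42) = 0.00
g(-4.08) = -0.08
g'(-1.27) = 0.03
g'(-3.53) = 0.00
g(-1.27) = -0.05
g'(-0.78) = 0.04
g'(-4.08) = 0.00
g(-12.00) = -0.08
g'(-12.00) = 0.00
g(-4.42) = -0.08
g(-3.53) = -0.08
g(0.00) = 0.00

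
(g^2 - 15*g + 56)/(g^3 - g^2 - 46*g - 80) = (g - 7)/(g^2 + 7*g + 10)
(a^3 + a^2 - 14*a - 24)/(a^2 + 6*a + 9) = (a^2 - 2*a - 8)/(a + 3)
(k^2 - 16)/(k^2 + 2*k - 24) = (k + 4)/(k + 6)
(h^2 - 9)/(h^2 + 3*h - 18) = (h + 3)/(h + 6)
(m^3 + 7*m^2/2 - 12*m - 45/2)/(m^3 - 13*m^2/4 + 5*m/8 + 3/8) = 4*(2*m^2 + 13*m + 15)/(8*m^2 - 2*m - 1)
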